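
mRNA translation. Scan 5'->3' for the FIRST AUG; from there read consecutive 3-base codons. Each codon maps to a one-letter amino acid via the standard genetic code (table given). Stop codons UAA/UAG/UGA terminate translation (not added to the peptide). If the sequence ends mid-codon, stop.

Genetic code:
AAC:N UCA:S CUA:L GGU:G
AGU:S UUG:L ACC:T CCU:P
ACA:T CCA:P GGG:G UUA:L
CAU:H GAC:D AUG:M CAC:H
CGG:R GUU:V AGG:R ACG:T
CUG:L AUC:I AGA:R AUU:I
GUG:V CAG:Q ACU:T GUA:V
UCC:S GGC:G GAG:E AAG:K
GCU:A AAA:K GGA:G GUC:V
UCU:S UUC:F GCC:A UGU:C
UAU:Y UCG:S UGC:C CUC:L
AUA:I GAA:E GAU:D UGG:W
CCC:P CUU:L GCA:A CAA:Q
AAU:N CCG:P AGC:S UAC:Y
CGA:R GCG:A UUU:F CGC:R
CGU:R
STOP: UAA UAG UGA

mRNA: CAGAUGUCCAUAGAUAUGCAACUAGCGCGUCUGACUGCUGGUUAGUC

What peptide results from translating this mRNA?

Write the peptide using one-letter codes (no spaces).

Answer: MSIDMQLARLTAG

Derivation:
start AUG at pos 3
pos 3: AUG -> M; peptide=M
pos 6: UCC -> S; peptide=MS
pos 9: AUA -> I; peptide=MSI
pos 12: GAU -> D; peptide=MSID
pos 15: AUG -> M; peptide=MSIDM
pos 18: CAA -> Q; peptide=MSIDMQ
pos 21: CUA -> L; peptide=MSIDMQL
pos 24: GCG -> A; peptide=MSIDMQLA
pos 27: CGU -> R; peptide=MSIDMQLAR
pos 30: CUG -> L; peptide=MSIDMQLARL
pos 33: ACU -> T; peptide=MSIDMQLARLT
pos 36: GCU -> A; peptide=MSIDMQLARLTA
pos 39: GGU -> G; peptide=MSIDMQLARLTAG
pos 42: UAG -> STOP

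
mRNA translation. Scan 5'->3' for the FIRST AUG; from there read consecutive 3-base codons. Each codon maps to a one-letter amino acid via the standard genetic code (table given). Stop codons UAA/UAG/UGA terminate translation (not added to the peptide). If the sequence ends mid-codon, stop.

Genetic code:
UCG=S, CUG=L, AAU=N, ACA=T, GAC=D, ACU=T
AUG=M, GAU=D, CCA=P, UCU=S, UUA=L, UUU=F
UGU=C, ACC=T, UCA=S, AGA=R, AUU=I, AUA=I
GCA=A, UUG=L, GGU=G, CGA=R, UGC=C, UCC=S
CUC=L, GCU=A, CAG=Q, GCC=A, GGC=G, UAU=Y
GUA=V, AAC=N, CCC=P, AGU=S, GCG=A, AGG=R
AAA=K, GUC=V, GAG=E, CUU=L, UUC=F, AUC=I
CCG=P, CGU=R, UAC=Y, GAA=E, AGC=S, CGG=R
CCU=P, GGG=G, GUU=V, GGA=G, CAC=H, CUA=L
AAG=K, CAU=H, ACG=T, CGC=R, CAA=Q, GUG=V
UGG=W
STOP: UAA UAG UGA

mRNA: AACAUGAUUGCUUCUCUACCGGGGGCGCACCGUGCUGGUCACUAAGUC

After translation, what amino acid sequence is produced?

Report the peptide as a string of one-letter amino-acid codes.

Answer: MIASLPGAHRAGH

Derivation:
start AUG at pos 3
pos 3: AUG -> M; peptide=M
pos 6: AUU -> I; peptide=MI
pos 9: GCU -> A; peptide=MIA
pos 12: UCU -> S; peptide=MIAS
pos 15: CUA -> L; peptide=MIASL
pos 18: CCG -> P; peptide=MIASLP
pos 21: GGG -> G; peptide=MIASLPG
pos 24: GCG -> A; peptide=MIASLPGA
pos 27: CAC -> H; peptide=MIASLPGAH
pos 30: CGU -> R; peptide=MIASLPGAHR
pos 33: GCU -> A; peptide=MIASLPGAHRA
pos 36: GGU -> G; peptide=MIASLPGAHRAG
pos 39: CAC -> H; peptide=MIASLPGAHRAGH
pos 42: UAA -> STOP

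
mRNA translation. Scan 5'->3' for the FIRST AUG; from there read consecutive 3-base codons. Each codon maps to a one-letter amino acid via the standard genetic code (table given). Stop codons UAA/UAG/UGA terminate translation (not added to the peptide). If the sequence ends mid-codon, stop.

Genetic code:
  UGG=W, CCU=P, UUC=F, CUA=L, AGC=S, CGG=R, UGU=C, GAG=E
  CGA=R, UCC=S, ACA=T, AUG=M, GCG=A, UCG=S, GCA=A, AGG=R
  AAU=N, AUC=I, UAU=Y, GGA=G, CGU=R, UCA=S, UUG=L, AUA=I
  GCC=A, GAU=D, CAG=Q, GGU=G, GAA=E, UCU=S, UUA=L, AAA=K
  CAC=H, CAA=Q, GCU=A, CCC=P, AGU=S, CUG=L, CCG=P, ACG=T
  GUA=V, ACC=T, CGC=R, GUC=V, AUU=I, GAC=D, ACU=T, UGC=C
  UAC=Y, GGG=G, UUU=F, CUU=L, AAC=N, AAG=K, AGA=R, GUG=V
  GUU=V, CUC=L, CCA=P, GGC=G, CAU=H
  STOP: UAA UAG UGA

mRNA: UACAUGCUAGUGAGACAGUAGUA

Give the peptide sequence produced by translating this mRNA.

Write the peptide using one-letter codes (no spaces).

start AUG at pos 3
pos 3: AUG -> M; peptide=M
pos 6: CUA -> L; peptide=ML
pos 9: GUG -> V; peptide=MLV
pos 12: AGA -> R; peptide=MLVR
pos 15: CAG -> Q; peptide=MLVRQ
pos 18: UAG -> STOP

Answer: MLVRQ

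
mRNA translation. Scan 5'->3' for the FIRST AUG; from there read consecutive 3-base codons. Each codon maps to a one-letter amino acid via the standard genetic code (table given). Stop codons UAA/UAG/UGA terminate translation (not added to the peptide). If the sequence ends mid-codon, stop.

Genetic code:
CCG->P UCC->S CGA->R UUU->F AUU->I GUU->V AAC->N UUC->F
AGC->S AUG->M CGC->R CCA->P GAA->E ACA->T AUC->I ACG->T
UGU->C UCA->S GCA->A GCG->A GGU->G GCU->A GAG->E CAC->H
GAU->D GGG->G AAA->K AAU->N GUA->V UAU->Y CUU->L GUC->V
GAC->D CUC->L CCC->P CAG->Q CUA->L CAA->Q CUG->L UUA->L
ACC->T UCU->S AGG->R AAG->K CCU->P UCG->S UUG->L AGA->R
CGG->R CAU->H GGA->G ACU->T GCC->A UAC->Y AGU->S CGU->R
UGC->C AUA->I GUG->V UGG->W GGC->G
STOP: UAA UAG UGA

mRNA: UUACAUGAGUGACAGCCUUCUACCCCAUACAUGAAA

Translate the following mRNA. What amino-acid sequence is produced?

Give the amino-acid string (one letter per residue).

Answer: MSDSLLPHT

Derivation:
start AUG at pos 4
pos 4: AUG -> M; peptide=M
pos 7: AGU -> S; peptide=MS
pos 10: GAC -> D; peptide=MSD
pos 13: AGC -> S; peptide=MSDS
pos 16: CUU -> L; peptide=MSDSL
pos 19: CUA -> L; peptide=MSDSLL
pos 22: CCC -> P; peptide=MSDSLLP
pos 25: CAU -> H; peptide=MSDSLLPH
pos 28: ACA -> T; peptide=MSDSLLPHT
pos 31: UGA -> STOP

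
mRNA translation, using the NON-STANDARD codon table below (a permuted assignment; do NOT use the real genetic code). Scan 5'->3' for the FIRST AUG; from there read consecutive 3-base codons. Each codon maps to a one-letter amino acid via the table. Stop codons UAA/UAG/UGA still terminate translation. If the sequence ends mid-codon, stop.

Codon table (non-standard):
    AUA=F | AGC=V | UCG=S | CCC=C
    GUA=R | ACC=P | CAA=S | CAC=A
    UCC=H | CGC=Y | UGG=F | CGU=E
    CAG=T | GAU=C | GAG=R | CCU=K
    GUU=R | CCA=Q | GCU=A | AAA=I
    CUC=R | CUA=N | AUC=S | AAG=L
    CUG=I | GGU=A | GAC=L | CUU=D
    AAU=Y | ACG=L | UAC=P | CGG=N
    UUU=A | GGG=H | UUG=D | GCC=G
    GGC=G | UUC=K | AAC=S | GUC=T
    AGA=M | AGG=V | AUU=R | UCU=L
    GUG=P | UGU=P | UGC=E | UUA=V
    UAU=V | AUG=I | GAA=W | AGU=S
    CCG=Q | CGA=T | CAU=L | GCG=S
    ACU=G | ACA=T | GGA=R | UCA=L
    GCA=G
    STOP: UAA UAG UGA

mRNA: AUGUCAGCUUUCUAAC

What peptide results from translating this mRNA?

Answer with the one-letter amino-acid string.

Answer: ILAK

Derivation:
start AUG at pos 0
pos 0: AUG -> I; peptide=I
pos 3: UCA -> L; peptide=IL
pos 6: GCU -> A; peptide=ILA
pos 9: UUC -> K; peptide=ILAK
pos 12: UAA -> STOP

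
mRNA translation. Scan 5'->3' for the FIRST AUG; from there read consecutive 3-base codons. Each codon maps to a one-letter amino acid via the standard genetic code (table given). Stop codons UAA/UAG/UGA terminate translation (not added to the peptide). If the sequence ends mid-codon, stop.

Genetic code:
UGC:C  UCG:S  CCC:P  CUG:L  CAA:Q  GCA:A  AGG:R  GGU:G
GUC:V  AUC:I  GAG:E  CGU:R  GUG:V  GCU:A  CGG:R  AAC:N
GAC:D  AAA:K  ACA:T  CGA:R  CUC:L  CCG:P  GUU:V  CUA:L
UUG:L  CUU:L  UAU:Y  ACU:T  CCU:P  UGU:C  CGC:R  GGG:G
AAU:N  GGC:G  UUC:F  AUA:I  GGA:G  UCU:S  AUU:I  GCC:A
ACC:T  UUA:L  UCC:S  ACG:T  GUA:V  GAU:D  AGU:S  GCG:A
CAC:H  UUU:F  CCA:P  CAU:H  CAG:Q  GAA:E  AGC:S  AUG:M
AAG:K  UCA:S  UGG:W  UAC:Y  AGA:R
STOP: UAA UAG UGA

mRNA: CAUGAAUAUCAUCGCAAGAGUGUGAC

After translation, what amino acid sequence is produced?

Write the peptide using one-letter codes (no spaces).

start AUG at pos 1
pos 1: AUG -> M; peptide=M
pos 4: AAU -> N; peptide=MN
pos 7: AUC -> I; peptide=MNI
pos 10: AUC -> I; peptide=MNII
pos 13: GCA -> A; peptide=MNIIA
pos 16: AGA -> R; peptide=MNIIAR
pos 19: GUG -> V; peptide=MNIIARV
pos 22: UGA -> STOP

Answer: MNIIARV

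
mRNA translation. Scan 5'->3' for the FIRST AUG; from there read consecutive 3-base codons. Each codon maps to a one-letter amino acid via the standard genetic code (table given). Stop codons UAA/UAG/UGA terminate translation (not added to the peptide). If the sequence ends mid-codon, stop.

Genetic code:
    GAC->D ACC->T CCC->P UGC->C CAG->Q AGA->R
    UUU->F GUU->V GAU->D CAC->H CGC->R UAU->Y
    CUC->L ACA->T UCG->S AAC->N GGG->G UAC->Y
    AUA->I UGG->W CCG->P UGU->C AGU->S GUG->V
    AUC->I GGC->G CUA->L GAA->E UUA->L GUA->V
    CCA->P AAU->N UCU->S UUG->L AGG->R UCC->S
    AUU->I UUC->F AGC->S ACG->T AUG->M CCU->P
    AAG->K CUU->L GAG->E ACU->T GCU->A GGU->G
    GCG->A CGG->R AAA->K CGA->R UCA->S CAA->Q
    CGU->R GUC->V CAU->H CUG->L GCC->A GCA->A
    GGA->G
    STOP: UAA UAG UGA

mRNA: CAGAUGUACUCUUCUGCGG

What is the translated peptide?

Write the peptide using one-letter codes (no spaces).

start AUG at pos 3
pos 3: AUG -> M; peptide=M
pos 6: UAC -> Y; peptide=MY
pos 9: UCU -> S; peptide=MYS
pos 12: UCU -> S; peptide=MYSS
pos 15: GCG -> A; peptide=MYSSA
pos 18: only 1 nt remain (<3), stop (end of mRNA)

Answer: MYSSA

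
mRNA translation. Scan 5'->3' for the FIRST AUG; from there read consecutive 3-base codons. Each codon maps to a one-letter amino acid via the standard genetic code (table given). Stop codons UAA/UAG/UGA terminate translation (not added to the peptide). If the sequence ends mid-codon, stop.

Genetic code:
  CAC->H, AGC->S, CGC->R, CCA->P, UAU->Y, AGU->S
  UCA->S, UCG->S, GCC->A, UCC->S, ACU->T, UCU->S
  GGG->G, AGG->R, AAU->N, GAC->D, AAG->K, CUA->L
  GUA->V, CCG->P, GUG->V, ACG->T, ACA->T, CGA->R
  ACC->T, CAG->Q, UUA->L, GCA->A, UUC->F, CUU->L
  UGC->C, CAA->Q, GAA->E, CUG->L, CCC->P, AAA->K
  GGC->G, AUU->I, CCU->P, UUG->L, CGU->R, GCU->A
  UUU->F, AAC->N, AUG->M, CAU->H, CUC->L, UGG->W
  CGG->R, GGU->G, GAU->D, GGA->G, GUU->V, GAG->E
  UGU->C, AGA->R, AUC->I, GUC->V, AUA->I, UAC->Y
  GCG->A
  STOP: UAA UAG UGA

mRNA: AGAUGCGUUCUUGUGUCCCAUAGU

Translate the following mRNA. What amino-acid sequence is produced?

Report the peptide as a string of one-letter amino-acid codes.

Answer: MRSCVP

Derivation:
start AUG at pos 2
pos 2: AUG -> M; peptide=M
pos 5: CGU -> R; peptide=MR
pos 8: UCU -> S; peptide=MRS
pos 11: UGU -> C; peptide=MRSC
pos 14: GUC -> V; peptide=MRSCV
pos 17: CCA -> P; peptide=MRSCVP
pos 20: UAG -> STOP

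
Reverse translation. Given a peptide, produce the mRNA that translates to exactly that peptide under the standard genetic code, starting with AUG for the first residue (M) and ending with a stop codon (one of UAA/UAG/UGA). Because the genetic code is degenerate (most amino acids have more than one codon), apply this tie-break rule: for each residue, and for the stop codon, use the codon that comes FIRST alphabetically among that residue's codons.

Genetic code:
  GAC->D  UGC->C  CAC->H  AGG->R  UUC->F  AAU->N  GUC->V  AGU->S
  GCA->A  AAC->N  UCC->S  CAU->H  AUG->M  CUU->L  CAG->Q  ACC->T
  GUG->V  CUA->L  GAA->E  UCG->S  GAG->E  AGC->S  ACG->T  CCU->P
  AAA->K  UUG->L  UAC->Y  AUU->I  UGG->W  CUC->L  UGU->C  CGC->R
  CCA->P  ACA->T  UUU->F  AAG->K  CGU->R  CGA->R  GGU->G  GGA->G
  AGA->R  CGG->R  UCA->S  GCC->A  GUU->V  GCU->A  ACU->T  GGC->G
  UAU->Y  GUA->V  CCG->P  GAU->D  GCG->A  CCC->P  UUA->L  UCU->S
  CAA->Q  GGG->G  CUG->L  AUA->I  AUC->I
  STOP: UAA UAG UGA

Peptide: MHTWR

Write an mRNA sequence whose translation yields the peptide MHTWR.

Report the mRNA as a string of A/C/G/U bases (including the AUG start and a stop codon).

residue 1: M -> AUG (start codon)
residue 2: H codons sorted = CAC,CAU -> pick first = CAC
residue 3: T codons sorted = ACA,ACC,ACG,ACU -> pick first = ACA
residue 4: W -> UGG (only codon)
residue 5: R codons sorted = AGA,AGG,CGA,CGC,CGG,CGU -> pick first = AGA
terminator: stop codons sorted = UAA,UAG,UGA -> pick first = UAA

Answer: mRNA: AUGCACACAUGGAGAUAA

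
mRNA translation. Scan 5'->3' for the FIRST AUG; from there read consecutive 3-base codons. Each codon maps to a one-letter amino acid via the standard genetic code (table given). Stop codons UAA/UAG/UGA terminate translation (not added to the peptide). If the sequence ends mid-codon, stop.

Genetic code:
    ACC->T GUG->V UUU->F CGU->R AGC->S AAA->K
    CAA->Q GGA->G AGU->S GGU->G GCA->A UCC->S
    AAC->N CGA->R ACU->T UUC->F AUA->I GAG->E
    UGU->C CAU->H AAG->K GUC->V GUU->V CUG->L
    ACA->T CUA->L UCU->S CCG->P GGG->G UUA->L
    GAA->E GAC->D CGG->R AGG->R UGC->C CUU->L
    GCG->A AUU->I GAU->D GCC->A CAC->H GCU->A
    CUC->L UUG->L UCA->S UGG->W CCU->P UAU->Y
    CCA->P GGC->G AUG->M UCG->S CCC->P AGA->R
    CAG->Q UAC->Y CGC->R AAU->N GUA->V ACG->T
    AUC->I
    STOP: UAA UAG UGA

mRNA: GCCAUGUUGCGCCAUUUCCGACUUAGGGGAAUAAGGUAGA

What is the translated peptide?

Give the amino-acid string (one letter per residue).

Answer: MLRHFRLRGIR

Derivation:
start AUG at pos 3
pos 3: AUG -> M; peptide=M
pos 6: UUG -> L; peptide=ML
pos 9: CGC -> R; peptide=MLR
pos 12: CAU -> H; peptide=MLRH
pos 15: UUC -> F; peptide=MLRHF
pos 18: CGA -> R; peptide=MLRHFR
pos 21: CUU -> L; peptide=MLRHFRL
pos 24: AGG -> R; peptide=MLRHFRLR
pos 27: GGA -> G; peptide=MLRHFRLRG
pos 30: AUA -> I; peptide=MLRHFRLRGI
pos 33: AGG -> R; peptide=MLRHFRLRGIR
pos 36: UAG -> STOP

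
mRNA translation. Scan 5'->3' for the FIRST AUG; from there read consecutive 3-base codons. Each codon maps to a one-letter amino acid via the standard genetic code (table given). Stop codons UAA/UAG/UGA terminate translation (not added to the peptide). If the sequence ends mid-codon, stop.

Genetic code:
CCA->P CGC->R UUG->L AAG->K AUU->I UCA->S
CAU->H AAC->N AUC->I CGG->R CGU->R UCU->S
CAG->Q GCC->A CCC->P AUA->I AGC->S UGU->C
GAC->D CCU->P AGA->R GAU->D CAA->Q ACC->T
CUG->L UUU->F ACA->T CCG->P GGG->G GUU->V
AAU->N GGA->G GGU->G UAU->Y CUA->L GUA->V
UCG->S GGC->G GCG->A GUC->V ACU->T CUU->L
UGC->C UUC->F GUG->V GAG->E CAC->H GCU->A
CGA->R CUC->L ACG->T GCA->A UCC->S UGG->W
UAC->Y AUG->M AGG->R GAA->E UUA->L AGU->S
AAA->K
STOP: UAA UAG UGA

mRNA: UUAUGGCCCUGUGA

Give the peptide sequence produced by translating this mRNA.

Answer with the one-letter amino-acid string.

Answer: MAL

Derivation:
start AUG at pos 2
pos 2: AUG -> M; peptide=M
pos 5: GCC -> A; peptide=MA
pos 8: CUG -> L; peptide=MAL
pos 11: UGA -> STOP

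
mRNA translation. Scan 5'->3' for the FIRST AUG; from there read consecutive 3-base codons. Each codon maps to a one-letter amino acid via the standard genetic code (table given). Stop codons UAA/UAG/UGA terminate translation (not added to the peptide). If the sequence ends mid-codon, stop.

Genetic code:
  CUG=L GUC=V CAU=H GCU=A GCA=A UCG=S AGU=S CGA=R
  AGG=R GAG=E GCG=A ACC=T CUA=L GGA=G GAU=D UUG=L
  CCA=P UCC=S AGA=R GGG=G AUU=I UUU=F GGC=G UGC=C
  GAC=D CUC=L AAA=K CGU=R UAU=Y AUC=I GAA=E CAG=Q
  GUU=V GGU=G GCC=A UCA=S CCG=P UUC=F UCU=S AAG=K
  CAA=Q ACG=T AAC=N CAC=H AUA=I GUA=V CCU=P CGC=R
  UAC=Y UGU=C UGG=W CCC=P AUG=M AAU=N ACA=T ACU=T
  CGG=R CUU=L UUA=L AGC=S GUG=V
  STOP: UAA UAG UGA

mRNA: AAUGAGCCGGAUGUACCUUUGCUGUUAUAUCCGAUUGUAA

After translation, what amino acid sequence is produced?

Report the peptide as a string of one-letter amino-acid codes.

start AUG at pos 1
pos 1: AUG -> M; peptide=M
pos 4: AGC -> S; peptide=MS
pos 7: CGG -> R; peptide=MSR
pos 10: AUG -> M; peptide=MSRM
pos 13: UAC -> Y; peptide=MSRMY
pos 16: CUU -> L; peptide=MSRMYL
pos 19: UGC -> C; peptide=MSRMYLC
pos 22: UGU -> C; peptide=MSRMYLCC
pos 25: UAU -> Y; peptide=MSRMYLCCY
pos 28: AUC -> I; peptide=MSRMYLCCYI
pos 31: CGA -> R; peptide=MSRMYLCCYIR
pos 34: UUG -> L; peptide=MSRMYLCCYIRL
pos 37: UAA -> STOP

Answer: MSRMYLCCYIRL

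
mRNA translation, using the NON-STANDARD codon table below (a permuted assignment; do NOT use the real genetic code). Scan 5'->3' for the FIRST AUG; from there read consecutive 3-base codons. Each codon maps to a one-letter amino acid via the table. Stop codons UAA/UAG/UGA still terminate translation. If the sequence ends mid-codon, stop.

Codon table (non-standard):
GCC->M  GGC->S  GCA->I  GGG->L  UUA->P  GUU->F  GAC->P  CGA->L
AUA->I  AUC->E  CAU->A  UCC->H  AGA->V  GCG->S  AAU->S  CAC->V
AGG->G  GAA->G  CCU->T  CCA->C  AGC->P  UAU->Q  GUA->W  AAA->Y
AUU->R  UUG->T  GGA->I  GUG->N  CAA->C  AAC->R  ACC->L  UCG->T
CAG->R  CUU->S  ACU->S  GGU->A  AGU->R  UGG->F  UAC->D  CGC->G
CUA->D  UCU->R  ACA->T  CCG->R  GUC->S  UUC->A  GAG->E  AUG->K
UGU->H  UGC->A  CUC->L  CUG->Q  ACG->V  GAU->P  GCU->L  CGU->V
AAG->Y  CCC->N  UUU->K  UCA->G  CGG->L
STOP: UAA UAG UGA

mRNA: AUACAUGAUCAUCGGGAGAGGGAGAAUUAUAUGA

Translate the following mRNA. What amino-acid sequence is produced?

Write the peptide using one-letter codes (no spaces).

start AUG at pos 4
pos 4: AUG -> K; peptide=K
pos 7: AUC -> E; peptide=KE
pos 10: AUC -> E; peptide=KEE
pos 13: GGG -> L; peptide=KEEL
pos 16: AGA -> V; peptide=KEELV
pos 19: GGG -> L; peptide=KEELVL
pos 22: AGA -> V; peptide=KEELVLV
pos 25: AUU -> R; peptide=KEELVLVR
pos 28: AUA -> I; peptide=KEELVLVRI
pos 31: UGA -> STOP

Answer: KEELVLVRI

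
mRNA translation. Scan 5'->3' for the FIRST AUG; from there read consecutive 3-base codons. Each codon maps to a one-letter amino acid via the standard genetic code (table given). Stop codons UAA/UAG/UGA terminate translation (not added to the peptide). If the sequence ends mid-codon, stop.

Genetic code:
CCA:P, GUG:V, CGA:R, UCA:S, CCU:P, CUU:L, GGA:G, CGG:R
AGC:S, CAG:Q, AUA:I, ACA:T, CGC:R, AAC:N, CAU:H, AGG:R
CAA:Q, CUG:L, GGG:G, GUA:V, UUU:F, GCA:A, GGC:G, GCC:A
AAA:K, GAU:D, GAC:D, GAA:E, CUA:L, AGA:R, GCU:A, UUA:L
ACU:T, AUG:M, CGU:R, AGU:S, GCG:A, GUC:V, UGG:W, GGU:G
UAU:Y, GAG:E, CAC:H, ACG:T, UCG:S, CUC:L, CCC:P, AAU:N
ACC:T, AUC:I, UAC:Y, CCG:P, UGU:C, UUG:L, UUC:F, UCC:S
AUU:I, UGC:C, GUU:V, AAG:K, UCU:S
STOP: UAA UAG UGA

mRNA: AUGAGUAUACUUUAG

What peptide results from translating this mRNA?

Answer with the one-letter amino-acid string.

start AUG at pos 0
pos 0: AUG -> M; peptide=M
pos 3: AGU -> S; peptide=MS
pos 6: AUA -> I; peptide=MSI
pos 9: CUU -> L; peptide=MSIL
pos 12: UAG -> STOP

Answer: MSIL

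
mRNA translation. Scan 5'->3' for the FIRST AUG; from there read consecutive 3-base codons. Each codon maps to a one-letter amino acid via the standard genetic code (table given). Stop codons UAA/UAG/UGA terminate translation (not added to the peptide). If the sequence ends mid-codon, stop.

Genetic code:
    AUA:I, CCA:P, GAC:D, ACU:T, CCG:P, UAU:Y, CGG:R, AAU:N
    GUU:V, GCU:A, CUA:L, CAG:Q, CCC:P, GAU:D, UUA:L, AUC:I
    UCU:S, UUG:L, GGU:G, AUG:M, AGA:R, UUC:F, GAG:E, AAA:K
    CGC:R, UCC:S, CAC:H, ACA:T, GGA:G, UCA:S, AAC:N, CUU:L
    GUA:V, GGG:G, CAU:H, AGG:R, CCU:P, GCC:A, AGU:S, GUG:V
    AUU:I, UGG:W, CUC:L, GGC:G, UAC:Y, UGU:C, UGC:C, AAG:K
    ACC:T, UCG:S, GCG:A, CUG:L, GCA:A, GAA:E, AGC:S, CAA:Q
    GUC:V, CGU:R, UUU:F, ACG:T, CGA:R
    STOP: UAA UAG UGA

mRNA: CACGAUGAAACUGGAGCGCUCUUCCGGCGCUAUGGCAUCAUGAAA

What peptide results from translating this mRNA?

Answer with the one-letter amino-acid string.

start AUG at pos 4
pos 4: AUG -> M; peptide=M
pos 7: AAA -> K; peptide=MK
pos 10: CUG -> L; peptide=MKL
pos 13: GAG -> E; peptide=MKLE
pos 16: CGC -> R; peptide=MKLER
pos 19: UCU -> S; peptide=MKLERS
pos 22: UCC -> S; peptide=MKLERSS
pos 25: GGC -> G; peptide=MKLERSSG
pos 28: GCU -> A; peptide=MKLERSSGA
pos 31: AUG -> M; peptide=MKLERSSGAM
pos 34: GCA -> A; peptide=MKLERSSGAMA
pos 37: UCA -> S; peptide=MKLERSSGAMAS
pos 40: UGA -> STOP

Answer: MKLERSSGAMAS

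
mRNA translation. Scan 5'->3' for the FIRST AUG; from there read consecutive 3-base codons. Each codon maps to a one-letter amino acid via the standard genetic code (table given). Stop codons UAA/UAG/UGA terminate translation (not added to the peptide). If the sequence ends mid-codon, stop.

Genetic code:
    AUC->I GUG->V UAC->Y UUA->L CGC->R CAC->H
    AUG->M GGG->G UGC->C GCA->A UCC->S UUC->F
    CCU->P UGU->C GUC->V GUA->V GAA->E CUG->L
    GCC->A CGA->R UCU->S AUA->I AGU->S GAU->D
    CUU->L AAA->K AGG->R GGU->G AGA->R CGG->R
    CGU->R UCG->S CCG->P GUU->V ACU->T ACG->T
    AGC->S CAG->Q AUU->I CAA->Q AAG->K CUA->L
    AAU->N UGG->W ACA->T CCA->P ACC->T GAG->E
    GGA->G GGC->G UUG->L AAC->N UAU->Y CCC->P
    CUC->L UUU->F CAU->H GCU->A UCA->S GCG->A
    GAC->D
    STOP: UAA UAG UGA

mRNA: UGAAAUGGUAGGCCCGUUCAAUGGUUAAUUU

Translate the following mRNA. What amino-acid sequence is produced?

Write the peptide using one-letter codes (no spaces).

start AUG at pos 4
pos 4: AUG -> M; peptide=M
pos 7: GUA -> V; peptide=MV
pos 10: GGC -> G; peptide=MVG
pos 13: CCG -> P; peptide=MVGP
pos 16: UUC -> F; peptide=MVGPF
pos 19: AAU -> N; peptide=MVGPFN
pos 22: GGU -> G; peptide=MVGPFNG
pos 25: UAA -> STOP

Answer: MVGPFNG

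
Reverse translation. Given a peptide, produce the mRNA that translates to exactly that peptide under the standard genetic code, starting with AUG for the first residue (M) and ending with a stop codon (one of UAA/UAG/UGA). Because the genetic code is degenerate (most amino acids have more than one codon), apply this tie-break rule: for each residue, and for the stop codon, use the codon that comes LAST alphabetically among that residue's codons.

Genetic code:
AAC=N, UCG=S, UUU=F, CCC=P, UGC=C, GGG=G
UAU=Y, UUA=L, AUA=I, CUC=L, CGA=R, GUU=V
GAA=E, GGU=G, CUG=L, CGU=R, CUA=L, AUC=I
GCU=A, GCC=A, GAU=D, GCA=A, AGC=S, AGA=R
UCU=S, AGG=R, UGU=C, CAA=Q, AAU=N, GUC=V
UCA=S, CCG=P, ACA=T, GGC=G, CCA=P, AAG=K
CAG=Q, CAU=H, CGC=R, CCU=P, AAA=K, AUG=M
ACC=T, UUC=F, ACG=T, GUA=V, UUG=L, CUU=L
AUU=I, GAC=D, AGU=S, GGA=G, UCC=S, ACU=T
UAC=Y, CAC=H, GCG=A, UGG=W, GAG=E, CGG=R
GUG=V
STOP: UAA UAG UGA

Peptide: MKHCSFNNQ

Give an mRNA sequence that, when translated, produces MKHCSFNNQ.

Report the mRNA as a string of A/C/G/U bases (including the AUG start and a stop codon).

Answer: mRNA: AUGAAGCAUUGUUCUUUUAAUAAUCAGUGA

Derivation:
residue 1: M -> AUG (start codon)
residue 2: K codons sorted = AAA,AAG -> pick last = AAG
residue 3: H codons sorted = CAC,CAU -> pick last = CAU
residue 4: C codons sorted = UGC,UGU -> pick last = UGU
residue 5: S codons sorted = AGC,AGU,UCA,UCC,UCG,UCU -> pick last = UCU
residue 6: F codons sorted = UUC,UUU -> pick last = UUU
residue 7: N codons sorted = AAC,AAU -> pick last = AAU
residue 8: N codons sorted = AAC,AAU -> pick last = AAU
residue 9: Q codons sorted = CAA,CAG -> pick last = CAG
terminator: stop codons sorted = UAA,UAG,UGA -> pick last = UGA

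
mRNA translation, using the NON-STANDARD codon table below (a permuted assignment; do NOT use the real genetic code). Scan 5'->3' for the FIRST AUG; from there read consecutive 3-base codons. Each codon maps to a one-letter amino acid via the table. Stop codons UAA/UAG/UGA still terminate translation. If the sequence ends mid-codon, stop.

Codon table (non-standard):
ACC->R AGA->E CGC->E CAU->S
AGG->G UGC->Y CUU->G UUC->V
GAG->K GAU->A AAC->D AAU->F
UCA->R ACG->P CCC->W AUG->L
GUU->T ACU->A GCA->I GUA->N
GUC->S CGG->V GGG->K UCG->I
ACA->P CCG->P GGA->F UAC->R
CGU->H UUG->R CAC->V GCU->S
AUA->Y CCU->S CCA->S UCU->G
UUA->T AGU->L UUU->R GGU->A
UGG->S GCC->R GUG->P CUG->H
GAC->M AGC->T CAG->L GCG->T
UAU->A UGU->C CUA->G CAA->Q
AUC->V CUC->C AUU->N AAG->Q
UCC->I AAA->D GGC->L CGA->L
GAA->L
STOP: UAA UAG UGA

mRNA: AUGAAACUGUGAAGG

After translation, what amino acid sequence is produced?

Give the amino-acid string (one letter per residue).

start AUG at pos 0
pos 0: AUG -> L; peptide=L
pos 3: AAA -> D; peptide=LD
pos 6: CUG -> H; peptide=LDH
pos 9: UGA -> STOP

Answer: LDH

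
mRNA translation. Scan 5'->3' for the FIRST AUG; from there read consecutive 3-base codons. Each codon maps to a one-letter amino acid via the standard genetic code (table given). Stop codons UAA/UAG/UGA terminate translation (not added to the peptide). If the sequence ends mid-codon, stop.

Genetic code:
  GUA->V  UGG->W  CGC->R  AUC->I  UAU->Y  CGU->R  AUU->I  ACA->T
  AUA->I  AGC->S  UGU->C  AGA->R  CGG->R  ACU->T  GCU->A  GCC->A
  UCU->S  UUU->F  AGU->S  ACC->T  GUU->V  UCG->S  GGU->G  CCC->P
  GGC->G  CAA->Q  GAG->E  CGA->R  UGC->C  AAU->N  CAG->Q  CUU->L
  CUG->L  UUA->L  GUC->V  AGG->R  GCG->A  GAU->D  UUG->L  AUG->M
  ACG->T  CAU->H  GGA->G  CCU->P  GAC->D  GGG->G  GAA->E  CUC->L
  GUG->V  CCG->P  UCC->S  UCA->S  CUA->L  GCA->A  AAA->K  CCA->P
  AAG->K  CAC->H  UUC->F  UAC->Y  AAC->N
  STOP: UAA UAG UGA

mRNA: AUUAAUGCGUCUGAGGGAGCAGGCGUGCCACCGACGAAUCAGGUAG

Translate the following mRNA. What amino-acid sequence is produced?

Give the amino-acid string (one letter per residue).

Answer: MRLREQACHRRIR

Derivation:
start AUG at pos 4
pos 4: AUG -> M; peptide=M
pos 7: CGU -> R; peptide=MR
pos 10: CUG -> L; peptide=MRL
pos 13: AGG -> R; peptide=MRLR
pos 16: GAG -> E; peptide=MRLRE
pos 19: CAG -> Q; peptide=MRLREQ
pos 22: GCG -> A; peptide=MRLREQA
pos 25: UGC -> C; peptide=MRLREQAC
pos 28: CAC -> H; peptide=MRLREQACH
pos 31: CGA -> R; peptide=MRLREQACHR
pos 34: CGA -> R; peptide=MRLREQACHRR
pos 37: AUC -> I; peptide=MRLREQACHRRI
pos 40: AGG -> R; peptide=MRLREQACHRRIR
pos 43: UAG -> STOP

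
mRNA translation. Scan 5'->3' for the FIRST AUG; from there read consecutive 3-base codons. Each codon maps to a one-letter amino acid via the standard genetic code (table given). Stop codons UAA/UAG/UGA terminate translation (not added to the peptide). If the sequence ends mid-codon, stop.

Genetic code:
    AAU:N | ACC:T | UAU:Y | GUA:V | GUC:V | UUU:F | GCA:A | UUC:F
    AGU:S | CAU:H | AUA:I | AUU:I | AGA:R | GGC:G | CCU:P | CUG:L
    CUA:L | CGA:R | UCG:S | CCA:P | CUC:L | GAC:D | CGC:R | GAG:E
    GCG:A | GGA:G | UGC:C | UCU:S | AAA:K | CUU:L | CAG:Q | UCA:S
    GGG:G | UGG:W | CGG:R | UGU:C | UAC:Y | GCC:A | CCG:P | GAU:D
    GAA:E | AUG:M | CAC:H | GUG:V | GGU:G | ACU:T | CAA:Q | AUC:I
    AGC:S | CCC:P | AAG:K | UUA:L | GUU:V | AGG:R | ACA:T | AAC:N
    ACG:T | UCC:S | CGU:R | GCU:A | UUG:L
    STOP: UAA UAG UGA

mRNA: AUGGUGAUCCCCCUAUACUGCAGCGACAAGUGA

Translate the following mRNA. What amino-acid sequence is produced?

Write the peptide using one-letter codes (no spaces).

start AUG at pos 0
pos 0: AUG -> M; peptide=M
pos 3: GUG -> V; peptide=MV
pos 6: AUC -> I; peptide=MVI
pos 9: CCC -> P; peptide=MVIP
pos 12: CUA -> L; peptide=MVIPL
pos 15: UAC -> Y; peptide=MVIPLY
pos 18: UGC -> C; peptide=MVIPLYC
pos 21: AGC -> S; peptide=MVIPLYCS
pos 24: GAC -> D; peptide=MVIPLYCSD
pos 27: AAG -> K; peptide=MVIPLYCSDK
pos 30: UGA -> STOP

Answer: MVIPLYCSDK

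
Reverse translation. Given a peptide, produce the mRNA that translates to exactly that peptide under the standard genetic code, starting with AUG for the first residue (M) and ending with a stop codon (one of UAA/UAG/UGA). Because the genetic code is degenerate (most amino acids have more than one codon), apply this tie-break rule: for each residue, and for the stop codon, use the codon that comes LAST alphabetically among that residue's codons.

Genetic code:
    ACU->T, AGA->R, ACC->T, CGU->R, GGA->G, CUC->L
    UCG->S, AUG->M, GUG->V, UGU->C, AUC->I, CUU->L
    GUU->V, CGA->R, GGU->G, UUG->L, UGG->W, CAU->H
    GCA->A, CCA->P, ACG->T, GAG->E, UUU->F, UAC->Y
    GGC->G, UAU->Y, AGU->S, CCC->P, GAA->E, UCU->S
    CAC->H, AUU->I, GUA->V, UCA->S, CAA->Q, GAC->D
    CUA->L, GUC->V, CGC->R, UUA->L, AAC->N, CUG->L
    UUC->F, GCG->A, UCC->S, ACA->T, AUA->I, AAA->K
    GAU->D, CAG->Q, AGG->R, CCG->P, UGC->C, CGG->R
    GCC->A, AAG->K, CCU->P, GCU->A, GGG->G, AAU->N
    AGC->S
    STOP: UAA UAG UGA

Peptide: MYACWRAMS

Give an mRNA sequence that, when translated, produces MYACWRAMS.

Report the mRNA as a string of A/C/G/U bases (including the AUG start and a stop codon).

residue 1: M -> AUG (start codon)
residue 2: Y codons sorted = UAC,UAU -> pick last = UAU
residue 3: A codons sorted = GCA,GCC,GCG,GCU -> pick last = GCU
residue 4: C codons sorted = UGC,UGU -> pick last = UGU
residue 5: W -> UGG (only codon)
residue 6: R codons sorted = AGA,AGG,CGA,CGC,CGG,CGU -> pick last = CGU
residue 7: A codons sorted = GCA,GCC,GCG,GCU -> pick last = GCU
residue 8: M -> AUG (only codon)
residue 9: S codons sorted = AGC,AGU,UCA,UCC,UCG,UCU -> pick last = UCU
terminator: stop codons sorted = UAA,UAG,UGA -> pick last = UGA

Answer: mRNA: AUGUAUGCUUGUUGGCGUGCUAUGUCUUGA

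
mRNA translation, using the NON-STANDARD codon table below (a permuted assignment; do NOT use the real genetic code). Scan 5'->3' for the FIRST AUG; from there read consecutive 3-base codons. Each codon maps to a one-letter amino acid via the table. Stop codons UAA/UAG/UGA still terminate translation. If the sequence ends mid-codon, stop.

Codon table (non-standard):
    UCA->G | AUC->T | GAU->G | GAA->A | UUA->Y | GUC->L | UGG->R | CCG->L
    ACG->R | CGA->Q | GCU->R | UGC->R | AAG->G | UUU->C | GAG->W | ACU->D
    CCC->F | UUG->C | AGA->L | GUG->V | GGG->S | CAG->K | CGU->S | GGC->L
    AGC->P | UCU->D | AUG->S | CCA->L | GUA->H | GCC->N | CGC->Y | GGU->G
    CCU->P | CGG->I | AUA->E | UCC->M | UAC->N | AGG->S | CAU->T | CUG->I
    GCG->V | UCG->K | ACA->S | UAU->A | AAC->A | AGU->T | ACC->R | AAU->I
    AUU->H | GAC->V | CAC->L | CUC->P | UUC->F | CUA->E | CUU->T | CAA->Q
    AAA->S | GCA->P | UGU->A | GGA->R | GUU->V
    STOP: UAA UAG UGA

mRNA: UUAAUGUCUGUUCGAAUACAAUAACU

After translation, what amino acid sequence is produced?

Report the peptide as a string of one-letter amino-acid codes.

Answer: SDVQEQ

Derivation:
start AUG at pos 3
pos 3: AUG -> S; peptide=S
pos 6: UCU -> D; peptide=SD
pos 9: GUU -> V; peptide=SDV
pos 12: CGA -> Q; peptide=SDVQ
pos 15: AUA -> E; peptide=SDVQE
pos 18: CAA -> Q; peptide=SDVQEQ
pos 21: UAA -> STOP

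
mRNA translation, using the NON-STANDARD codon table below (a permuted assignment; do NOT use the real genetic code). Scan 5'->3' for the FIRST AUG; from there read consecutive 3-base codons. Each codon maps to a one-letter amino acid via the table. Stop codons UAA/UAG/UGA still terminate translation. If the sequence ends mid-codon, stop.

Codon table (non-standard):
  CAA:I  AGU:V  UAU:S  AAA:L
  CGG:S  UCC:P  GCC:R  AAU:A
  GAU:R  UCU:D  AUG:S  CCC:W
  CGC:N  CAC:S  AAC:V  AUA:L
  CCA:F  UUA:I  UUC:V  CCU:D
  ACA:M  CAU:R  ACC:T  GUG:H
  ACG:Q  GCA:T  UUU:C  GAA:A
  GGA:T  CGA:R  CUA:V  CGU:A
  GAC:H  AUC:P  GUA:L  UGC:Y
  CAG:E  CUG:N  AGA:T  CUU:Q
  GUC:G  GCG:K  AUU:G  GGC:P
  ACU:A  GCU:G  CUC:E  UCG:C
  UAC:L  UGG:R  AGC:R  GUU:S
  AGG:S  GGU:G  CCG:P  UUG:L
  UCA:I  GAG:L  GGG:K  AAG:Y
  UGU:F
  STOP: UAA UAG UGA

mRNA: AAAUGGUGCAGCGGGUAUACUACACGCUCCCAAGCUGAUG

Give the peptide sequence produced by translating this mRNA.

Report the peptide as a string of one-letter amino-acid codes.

start AUG at pos 2
pos 2: AUG -> S; peptide=S
pos 5: GUG -> H; peptide=SH
pos 8: CAG -> E; peptide=SHE
pos 11: CGG -> S; peptide=SHES
pos 14: GUA -> L; peptide=SHESL
pos 17: UAC -> L; peptide=SHESLL
pos 20: UAC -> L; peptide=SHESLLL
pos 23: ACG -> Q; peptide=SHESLLLQ
pos 26: CUC -> E; peptide=SHESLLLQE
pos 29: CCA -> F; peptide=SHESLLLQEF
pos 32: AGC -> R; peptide=SHESLLLQEFR
pos 35: UGA -> STOP

Answer: SHESLLLQEFR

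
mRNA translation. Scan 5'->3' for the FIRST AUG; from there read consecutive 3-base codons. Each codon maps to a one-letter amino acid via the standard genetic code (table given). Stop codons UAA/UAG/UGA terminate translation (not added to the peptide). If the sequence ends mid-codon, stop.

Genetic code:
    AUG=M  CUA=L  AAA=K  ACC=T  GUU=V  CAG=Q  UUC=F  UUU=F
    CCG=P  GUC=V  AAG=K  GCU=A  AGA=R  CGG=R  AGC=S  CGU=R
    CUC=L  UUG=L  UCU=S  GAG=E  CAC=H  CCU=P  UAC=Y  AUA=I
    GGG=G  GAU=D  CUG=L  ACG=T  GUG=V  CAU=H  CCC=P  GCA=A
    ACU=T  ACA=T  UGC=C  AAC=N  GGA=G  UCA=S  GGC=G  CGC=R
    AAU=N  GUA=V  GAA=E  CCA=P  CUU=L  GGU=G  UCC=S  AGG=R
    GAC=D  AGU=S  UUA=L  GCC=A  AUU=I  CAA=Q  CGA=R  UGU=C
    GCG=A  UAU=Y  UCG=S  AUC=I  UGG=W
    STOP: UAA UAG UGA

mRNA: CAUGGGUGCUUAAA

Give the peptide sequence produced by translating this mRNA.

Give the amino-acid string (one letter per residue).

Answer: MGA

Derivation:
start AUG at pos 1
pos 1: AUG -> M; peptide=M
pos 4: GGU -> G; peptide=MG
pos 7: GCU -> A; peptide=MGA
pos 10: UAA -> STOP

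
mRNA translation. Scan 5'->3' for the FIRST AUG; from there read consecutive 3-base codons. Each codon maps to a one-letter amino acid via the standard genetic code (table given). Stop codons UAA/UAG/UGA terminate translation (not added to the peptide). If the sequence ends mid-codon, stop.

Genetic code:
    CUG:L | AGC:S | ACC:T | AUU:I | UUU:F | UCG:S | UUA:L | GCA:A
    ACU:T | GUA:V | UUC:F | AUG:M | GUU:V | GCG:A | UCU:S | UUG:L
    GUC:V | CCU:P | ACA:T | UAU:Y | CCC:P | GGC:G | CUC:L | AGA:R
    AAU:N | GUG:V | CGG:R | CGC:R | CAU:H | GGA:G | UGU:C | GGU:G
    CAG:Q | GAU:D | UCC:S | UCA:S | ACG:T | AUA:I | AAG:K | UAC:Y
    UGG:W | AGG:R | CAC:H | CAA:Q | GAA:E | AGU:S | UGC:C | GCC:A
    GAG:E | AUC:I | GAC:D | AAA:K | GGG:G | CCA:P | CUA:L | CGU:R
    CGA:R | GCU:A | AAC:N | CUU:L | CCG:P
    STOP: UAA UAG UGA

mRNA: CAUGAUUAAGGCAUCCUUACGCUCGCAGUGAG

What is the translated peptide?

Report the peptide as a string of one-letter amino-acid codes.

start AUG at pos 1
pos 1: AUG -> M; peptide=M
pos 4: AUU -> I; peptide=MI
pos 7: AAG -> K; peptide=MIK
pos 10: GCA -> A; peptide=MIKA
pos 13: UCC -> S; peptide=MIKAS
pos 16: UUA -> L; peptide=MIKASL
pos 19: CGC -> R; peptide=MIKASLR
pos 22: UCG -> S; peptide=MIKASLRS
pos 25: CAG -> Q; peptide=MIKASLRSQ
pos 28: UGA -> STOP

Answer: MIKASLRSQ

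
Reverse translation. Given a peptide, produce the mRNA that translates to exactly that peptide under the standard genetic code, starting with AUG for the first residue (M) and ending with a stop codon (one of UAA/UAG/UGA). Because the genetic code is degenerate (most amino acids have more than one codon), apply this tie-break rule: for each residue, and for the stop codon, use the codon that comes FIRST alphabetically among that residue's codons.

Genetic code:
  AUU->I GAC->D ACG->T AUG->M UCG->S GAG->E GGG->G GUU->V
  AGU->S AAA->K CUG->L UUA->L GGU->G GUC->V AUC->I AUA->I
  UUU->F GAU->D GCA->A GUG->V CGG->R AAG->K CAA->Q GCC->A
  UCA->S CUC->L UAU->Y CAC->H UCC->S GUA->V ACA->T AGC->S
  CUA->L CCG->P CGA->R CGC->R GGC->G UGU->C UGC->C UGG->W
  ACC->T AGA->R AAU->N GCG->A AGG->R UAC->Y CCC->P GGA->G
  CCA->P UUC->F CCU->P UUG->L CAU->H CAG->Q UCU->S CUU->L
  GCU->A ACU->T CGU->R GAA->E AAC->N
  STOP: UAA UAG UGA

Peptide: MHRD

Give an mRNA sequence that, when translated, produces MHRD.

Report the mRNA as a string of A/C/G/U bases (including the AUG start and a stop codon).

residue 1: M -> AUG (start codon)
residue 2: H codons sorted = CAC,CAU -> pick first = CAC
residue 3: R codons sorted = AGA,AGG,CGA,CGC,CGG,CGU -> pick first = AGA
residue 4: D codons sorted = GAC,GAU -> pick first = GAC
terminator: stop codons sorted = UAA,UAG,UGA -> pick first = UAA

Answer: mRNA: AUGCACAGAGACUAA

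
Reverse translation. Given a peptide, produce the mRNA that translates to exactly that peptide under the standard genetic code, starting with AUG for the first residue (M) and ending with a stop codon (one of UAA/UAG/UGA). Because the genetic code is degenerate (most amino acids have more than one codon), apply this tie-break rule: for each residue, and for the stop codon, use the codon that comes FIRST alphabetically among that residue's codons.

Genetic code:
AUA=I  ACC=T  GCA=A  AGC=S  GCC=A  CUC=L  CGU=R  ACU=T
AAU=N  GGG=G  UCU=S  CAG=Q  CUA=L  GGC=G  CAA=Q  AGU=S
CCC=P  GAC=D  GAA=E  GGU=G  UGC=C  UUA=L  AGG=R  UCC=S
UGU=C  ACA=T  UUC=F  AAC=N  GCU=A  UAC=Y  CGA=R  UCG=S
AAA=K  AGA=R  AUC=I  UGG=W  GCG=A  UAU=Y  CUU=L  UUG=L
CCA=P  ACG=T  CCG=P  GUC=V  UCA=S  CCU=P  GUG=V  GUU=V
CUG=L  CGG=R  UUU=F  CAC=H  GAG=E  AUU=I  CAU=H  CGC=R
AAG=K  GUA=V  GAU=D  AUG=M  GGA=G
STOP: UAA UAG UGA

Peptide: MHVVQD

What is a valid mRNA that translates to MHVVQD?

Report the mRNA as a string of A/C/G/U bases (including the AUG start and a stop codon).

Answer: mRNA: AUGCACGUAGUACAAGACUAA

Derivation:
residue 1: M -> AUG (start codon)
residue 2: H codons sorted = CAC,CAU -> pick first = CAC
residue 3: V codons sorted = GUA,GUC,GUG,GUU -> pick first = GUA
residue 4: V codons sorted = GUA,GUC,GUG,GUU -> pick first = GUA
residue 5: Q codons sorted = CAA,CAG -> pick first = CAA
residue 6: D codons sorted = GAC,GAU -> pick first = GAC
terminator: stop codons sorted = UAA,UAG,UGA -> pick first = UAA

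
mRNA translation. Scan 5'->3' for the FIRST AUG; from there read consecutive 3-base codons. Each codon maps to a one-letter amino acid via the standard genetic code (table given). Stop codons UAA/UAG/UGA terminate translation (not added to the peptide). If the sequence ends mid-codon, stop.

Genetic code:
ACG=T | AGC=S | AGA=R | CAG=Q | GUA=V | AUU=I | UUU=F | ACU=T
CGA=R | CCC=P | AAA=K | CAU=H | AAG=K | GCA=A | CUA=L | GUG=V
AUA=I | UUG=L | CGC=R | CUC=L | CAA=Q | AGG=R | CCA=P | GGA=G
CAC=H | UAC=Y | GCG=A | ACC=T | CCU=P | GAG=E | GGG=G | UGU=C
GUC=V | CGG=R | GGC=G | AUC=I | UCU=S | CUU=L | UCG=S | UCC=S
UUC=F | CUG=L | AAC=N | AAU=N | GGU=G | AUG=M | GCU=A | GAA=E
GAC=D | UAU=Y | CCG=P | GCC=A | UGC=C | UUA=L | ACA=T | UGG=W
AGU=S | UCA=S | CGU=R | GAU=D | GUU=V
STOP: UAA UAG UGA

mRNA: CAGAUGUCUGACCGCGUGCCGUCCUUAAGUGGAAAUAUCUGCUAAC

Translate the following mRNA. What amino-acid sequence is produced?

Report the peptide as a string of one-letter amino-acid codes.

start AUG at pos 3
pos 3: AUG -> M; peptide=M
pos 6: UCU -> S; peptide=MS
pos 9: GAC -> D; peptide=MSD
pos 12: CGC -> R; peptide=MSDR
pos 15: GUG -> V; peptide=MSDRV
pos 18: CCG -> P; peptide=MSDRVP
pos 21: UCC -> S; peptide=MSDRVPS
pos 24: UUA -> L; peptide=MSDRVPSL
pos 27: AGU -> S; peptide=MSDRVPSLS
pos 30: GGA -> G; peptide=MSDRVPSLSG
pos 33: AAU -> N; peptide=MSDRVPSLSGN
pos 36: AUC -> I; peptide=MSDRVPSLSGNI
pos 39: UGC -> C; peptide=MSDRVPSLSGNIC
pos 42: UAA -> STOP

Answer: MSDRVPSLSGNIC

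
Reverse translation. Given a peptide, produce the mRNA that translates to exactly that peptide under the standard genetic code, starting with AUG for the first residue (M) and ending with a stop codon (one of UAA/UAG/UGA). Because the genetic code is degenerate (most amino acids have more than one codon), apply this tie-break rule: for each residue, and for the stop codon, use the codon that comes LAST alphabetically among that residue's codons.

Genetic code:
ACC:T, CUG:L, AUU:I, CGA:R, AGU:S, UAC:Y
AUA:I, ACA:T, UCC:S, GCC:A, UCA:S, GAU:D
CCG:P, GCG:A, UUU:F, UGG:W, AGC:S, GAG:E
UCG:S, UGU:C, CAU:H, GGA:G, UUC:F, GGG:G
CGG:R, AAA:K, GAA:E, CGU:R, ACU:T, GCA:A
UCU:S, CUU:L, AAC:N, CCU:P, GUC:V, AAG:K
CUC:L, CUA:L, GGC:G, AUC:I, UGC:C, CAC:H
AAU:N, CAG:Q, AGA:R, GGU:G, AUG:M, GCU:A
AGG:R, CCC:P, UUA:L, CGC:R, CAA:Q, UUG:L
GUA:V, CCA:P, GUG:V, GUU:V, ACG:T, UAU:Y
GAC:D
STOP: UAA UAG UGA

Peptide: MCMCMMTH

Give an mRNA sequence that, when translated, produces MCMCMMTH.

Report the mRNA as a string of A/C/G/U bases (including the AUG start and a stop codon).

residue 1: M -> AUG (start codon)
residue 2: C codons sorted = UGC,UGU -> pick last = UGU
residue 3: M -> AUG (only codon)
residue 4: C codons sorted = UGC,UGU -> pick last = UGU
residue 5: M -> AUG (only codon)
residue 6: M -> AUG (only codon)
residue 7: T codons sorted = ACA,ACC,ACG,ACU -> pick last = ACU
residue 8: H codons sorted = CAC,CAU -> pick last = CAU
terminator: stop codons sorted = UAA,UAG,UGA -> pick last = UGA

Answer: mRNA: AUGUGUAUGUGUAUGAUGACUCAUUGA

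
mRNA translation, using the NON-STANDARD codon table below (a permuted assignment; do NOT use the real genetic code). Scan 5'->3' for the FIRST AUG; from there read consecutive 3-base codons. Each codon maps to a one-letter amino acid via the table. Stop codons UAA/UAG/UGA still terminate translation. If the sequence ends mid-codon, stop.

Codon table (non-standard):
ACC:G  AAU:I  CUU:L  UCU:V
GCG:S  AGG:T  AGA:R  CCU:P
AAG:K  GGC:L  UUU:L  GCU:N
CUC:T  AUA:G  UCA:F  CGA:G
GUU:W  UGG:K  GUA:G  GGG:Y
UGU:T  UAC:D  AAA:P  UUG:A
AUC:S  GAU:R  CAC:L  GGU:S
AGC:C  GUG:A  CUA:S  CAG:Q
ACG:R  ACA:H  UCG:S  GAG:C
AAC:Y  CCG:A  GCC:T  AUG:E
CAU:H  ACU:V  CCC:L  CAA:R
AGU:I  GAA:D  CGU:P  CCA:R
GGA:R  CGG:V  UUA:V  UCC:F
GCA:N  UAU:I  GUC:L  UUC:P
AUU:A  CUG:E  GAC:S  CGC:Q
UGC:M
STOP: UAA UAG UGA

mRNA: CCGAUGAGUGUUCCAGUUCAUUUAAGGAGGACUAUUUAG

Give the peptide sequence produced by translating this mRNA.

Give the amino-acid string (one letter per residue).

start AUG at pos 3
pos 3: AUG -> E; peptide=E
pos 6: AGU -> I; peptide=EI
pos 9: GUU -> W; peptide=EIW
pos 12: CCA -> R; peptide=EIWR
pos 15: GUU -> W; peptide=EIWRW
pos 18: CAU -> H; peptide=EIWRWH
pos 21: UUA -> V; peptide=EIWRWHV
pos 24: AGG -> T; peptide=EIWRWHVT
pos 27: AGG -> T; peptide=EIWRWHVTT
pos 30: ACU -> V; peptide=EIWRWHVTTV
pos 33: AUU -> A; peptide=EIWRWHVTTVA
pos 36: UAG -> STOP

Answer: EIWRWHVTTVA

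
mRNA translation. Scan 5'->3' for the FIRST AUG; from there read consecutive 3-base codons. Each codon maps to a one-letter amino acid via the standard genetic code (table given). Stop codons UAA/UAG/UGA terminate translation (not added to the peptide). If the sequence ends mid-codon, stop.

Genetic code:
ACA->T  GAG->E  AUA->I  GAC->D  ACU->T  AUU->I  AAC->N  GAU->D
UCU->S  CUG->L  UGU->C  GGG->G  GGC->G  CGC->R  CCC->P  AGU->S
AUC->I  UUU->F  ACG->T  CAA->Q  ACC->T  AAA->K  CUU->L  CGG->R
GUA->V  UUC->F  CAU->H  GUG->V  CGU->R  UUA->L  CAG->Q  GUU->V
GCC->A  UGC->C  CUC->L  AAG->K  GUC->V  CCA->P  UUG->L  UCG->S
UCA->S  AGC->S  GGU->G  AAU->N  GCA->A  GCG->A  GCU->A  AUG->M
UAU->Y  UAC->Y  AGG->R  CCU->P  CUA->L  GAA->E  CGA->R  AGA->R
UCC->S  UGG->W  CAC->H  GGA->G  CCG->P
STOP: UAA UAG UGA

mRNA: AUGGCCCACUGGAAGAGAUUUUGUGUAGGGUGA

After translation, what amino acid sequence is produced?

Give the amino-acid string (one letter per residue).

start AUG at pos 0
pos 0: AUG -> M; peptide=M
pos 3: GCC -> A; peptide=MA
pos 6: CAC -> H; peptide=MAH
pos 9: UGG -> W; peptide=MAHW
pos 12: AAG -> K; peptide=MAHWK
pos 15: AGA -> R; peptide=MAHWKR
pos 18: UUU -> F; peptide=MAHWKRF
pos 21: UGU -> C; peptide=MAHWKRFC
pos 24: GUA -> V; peptide=MAHWKRFCV
pos 27: GGG -> G; peptide=MAHWKRFCVG
pos 30: UGA -> STOP

Answer: MAHWKRFCVG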